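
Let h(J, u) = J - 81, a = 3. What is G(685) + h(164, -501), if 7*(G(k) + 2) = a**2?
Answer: 576/7 ≈ 82.286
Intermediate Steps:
h(J, u) = -81 + J
G(k) = -5/7 (G(k) = -2 + (1/7)*3**2 = -2 + (1/7)*9 = -2 + 9/7 = -5/7)
G(685) + h(164, -501) = -5/7 + (-81 + 164) = -5/7 + 83 = 576/7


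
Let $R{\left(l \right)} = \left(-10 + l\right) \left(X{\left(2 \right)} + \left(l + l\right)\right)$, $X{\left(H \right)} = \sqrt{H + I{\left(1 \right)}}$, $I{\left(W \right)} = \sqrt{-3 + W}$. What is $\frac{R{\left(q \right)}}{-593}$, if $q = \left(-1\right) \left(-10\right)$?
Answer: $0$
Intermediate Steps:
$q = 10$
$X{\left(H \right)} = \sqrt{H + i \sqrt{2}}$ ($X{\left(H \right)} = \sqrt{H + \sqrt{-3 + 1}} = \sqrt{H + \sqrt{-2}} = \sqrt{H + i \sqrt{2}}$)
$R{\left(l \right)} = \left(-10 + l\right) \left(\sqrt{2 + i \sqrt{2}} + 2 l\right)$ ($R{\left(l \right)} = \left(-10 + l\right) \left(\sqrt{2 + i \sqrt{2}} + \left(l + l\right)\right) = \left(-10 + l\right) \left(\sqrt{2 + i \sqrt{2}} + 2 l\right)$)
$\frac{R{\left(q \right)}}{-593} = \frac{\left(-20\right) 10 - 10 \sqrt{2 + i \sqrt{2}} + 2 \cdot 10^{2} + 10 \sqrt{2 + i \sqrt{2}}}{-593} = \left(-200 - 10 \sqrt{2 + i \sqrt{2}} + 2 \cdot 100 + 10 \sqrt{2 + i \sqrt{2}}\right) \left(- \frac{1}{593}\right) = \left(-200 - 10 \sqrt{2 + i \sqrt{2}} + 200 + 10 \sqrt{2 + i \sqrt{2}}\right) \left(- \frac{1}{593}\right) = 0 \left(- \frac{1}{593}\right) = 0$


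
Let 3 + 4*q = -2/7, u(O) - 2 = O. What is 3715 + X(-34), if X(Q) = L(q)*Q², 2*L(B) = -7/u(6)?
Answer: 12837/4 ≈ 3209.3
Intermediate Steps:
u(O) = 2 + O
q = -23/28 (q = -¾ + (-2/7)/4 = -¾ + (-2*⅐)/4 = -¾ + (¼)*(-2/7) = -¾ - 1/14 = -23/28 ≈ -0.82143)
L(B) = -7/16 (L(B) = (-7/(2 + 6))/2 = (-7/8)/2 = (-7*⅛)/2 = (½)*(-7/8) = -7/16)
X(Q) = -7*Q²/16
3715 + X(-34) = 3715 - 7/16*(-34)² = 3715 - 7/16*1156 = 3715 - 2023/4 = 12837/4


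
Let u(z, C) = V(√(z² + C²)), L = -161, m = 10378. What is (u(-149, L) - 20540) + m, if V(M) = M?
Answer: -10162 + √48122 ≈ -9942.6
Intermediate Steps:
u(z, C) = √(C² + z²) (u(z, C) = √(z² + C²) = √(C² + z²))
(u(-149, L) - 20540) + m = (√((-161)² + (-149)²) - 20540) + 10378 = (√(25921 + 22201) - 20540) + 10378 = (√48122 - 20540) + 10378 = (-20540 + √48122) + 10378 = -10162 + √48122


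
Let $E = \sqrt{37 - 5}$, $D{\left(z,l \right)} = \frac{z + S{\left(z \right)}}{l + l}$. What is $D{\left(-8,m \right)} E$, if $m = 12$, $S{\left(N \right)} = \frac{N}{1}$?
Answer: $- \frac{8 \sqrt{2}}{3} \approx -3.7712$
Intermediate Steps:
$S{\left(N \right)} = N$ ($S{\left(N \right)} = N 1 = N$)
$D{\left(z,l \right)} = \frac{z}{l}$ ($D{\left(z,l \right)} = \frac{z + z}{l + l} = \frac{2 z}{2 l} = 2 z \frac{1}{2 l} = \frac{z}{l}$)
$E = 4 \sqrt{2}$ ($E = \sqrt{32} = 4 \sqrt{2} \approx 5.6569$)
$D{\left(-8,m \right)} E = - \frac{8}{12} \cdot 4 \sqrt{2} = \left(-8\right) \frac{1}{12} \cdot 4 \sqrt{2} = - \frac{2 \cdot 4 \sqrt{2}}{3} = - \frac{8 \sqrt{2}}{3}$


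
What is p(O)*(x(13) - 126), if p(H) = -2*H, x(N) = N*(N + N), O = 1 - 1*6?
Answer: 2120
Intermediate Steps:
O = -5 (O = 1 - 6 = -5)
x(N) = 2*N² (x(N) = N*(2*N) = 2*N²)
p(O)*(x(13) - 126) = (-2*(-5))*(2*13² - 126) = 10*(2*169 - 126) = 10*(338 - 126) = 10*212 = 2120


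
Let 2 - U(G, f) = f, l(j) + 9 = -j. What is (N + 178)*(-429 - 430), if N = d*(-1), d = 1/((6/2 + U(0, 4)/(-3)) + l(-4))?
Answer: -614185/4 ≈ -1.5355e+5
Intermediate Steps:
l(j) = -9 - j
U(G, f) = 2 - f
d = -¾ (d = 1/((6/2 + (2 - 1*4)/(-3)) + (-9 - 1*(-4))) = 1/((6*(½) + (2 - 4)*(-⅓)) + (-9 + 4)) = 1/((3 - 2*(-⅓)) - 5) = 1/((3 + ⅔) - 5) = 1/(11/3 - 5) = 1/(-4/3) = -¾ ≈ -0.75000)
N = ¾ (N = -¾*(-1) = ¾ ≈ 0.75000)
(N + 178)*(-429 - 430) = (¾ + 178)*(-429 - 430) = (715/4)*(-859) = -614185/4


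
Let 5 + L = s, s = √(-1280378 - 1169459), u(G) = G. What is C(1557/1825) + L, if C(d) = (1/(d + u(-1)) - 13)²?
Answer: 27826361/71824 + I*√2449837 ≈ 387.42 + 1565.2*I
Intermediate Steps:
s = I*√2449837 (s = √(-2449837) = I*√2449837 ≈ 1565.2*I)
C(d) = (-13 + 1/(-1 + d))² (C(d) = (1/(d - 1) - 13)² = (1/(-1 + d) - 13)² = (-13 + 1/(-1 + d))²)
L = -5 + I*√2449837 ≈ -5.0 + 1565.2*I
C(1557/1825) + L = (-14 + 13*(1557/1825))²/(-1 + 1557/1825)² + (-5 + I*√2449837) = (-14 + 20241/1825)²/(-268/1825)² + (-5 + I*√2449837) = 3330625*(-5309/1825)²/71824 + (-5 + I*√2449837) = (3330625/71824)*(28185481/3330625) + (-5 + I*√2449837) = 28185481/71824 + (-5 + I*√2449837) = 27826361/71824 + I*√2449837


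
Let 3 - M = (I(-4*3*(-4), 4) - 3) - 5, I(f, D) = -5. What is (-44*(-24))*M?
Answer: 16896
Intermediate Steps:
M = 16 (M = 3 - ((-5 - 3) - 5) = 3 - (-8 - 5) = 3 - 1*(-13) = 3 + 13 = 16)
(-44*(-24))*M = -44*(-24)*16 = 1056*16 = 16896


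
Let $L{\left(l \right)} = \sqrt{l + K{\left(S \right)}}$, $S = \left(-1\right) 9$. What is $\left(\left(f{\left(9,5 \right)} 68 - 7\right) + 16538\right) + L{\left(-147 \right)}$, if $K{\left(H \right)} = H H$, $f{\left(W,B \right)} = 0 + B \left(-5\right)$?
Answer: $14831 + i \sqrt{66} \approx 14831.0 + 8.124 i$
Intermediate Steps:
$f{\left(W,B \right)} = - 5 B$ ($f{\left(W,B \right)} = 0 - 5 B = - 5 B$)
$S = -9$
$K{\left(H \right)} = H^{2}$
$L{\left(l \right)} = \sqrt{81 + l}$ ($L{\left(l \right)} = \sqrt{l + \left(-9\right)^{2}} = \sqrt{l + 81} = \sqrt{81 + l}$)
$\left(\left(f{\left(9,5 \right)} 68 - 7\right) + 16538\right) + L{\left(-147 \right)} = \left(\left(\left(-5\right) 5 \cdot 68 - 7\right) + 16538\right) + \sqrt{81 - 147} = \left(\left(\left(-25\right) 68 - 7\right) + 16538\right) + \sqrt{-66} = \left(\left(-1700 - 7\right) + 16538\right) + i \sqrt{66} = \left(-1707 + 16538\right) + i \sqrt{66} = 14831 + i \sqrt{66}$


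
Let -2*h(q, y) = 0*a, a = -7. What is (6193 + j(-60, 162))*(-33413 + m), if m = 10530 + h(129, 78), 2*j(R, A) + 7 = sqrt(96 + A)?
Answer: -283268657/2 - 22883*sqrt(258)/2 ≈ -1.4182e+8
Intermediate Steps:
h(q, y) = 0 (h(q, y) = -0*(-7) = -1/2*0 = 0)
j(R, A) = -7/2 + sqrt(96 + A)/2
m = 10530 (m = 10530 + 0 = 10530)
(6193 + j(-60, 162))*(-33413 + m) = (6193 + (-7/2 + sqrt(96 + 162)/2))*(-33413 + 10530) = (6193 + (-7/2 + sqrt(258)/2))*(-22883) = (12379/2 + sqrt(258)/2)*(-22883) = -283268657/2 - 22883*sqrt(258)/2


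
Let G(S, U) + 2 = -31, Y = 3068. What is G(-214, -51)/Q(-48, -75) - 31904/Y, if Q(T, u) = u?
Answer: -190963/19175 ≈ -9.9590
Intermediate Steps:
G(S, U) = -33 (G(S, U) = -2 - 31 = -33)
G(-214, -51)/Q(-48, -75) - 31904/Y = -33/(-75) - 31904/3068 = -33*(-1/75) - 31904*1/3068 = 11/25 - 7976/767 = -190963/19175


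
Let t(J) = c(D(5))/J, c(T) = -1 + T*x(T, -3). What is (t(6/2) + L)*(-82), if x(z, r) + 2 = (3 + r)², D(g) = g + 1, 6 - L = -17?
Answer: -4592/3 ≈ -1530.7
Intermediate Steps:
L = 23 (L = 6 - 1*(-17) = 6 + 17 = 23)
D(g) = 1 + g
x(z, r) = -2 + (3 + r)²
c(T) = -1 - 2*T (c(T) = -1 + T*(-2 + (3 - 3)²) = -1 + T*(-2 + 0²) = -1 + T*(-2 + 0) = -1 + T*(-2) = -1 - 2*T)
t(J) = -13/J (t(J) = (-1 - 2*(1 + 5))/J = (-1 - 2*6)/J = (-1 - 12)/J = -13/J)
(t(6/2) + L)*(-82) = (-13/(6/2) + 23)*(-82) = (-13/(6*(½)) + 23)*(-82) = (-13/3 + 23)*(-82) = (56/3)*(-82) = -4592/3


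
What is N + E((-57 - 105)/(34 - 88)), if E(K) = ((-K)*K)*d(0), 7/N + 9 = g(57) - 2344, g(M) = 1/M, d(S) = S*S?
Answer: -57/19160 ≈ -0.0029749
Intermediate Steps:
d(S) = S²
N = -57/19160 (N = 7/(-9 + (1/57 - 2344)) = 7/(-9 - 133607/57) = 7/(-134120/57) = 7*(-57/134120) = -57/19160 ≈ -0.0029749)
E(K) = 0 (E(K) = ((-K)*K)*0² = -K²*0 = 0)
N + E((-57 - 105)/(34 - 88)) = -57/19160 + 0 = -57/19160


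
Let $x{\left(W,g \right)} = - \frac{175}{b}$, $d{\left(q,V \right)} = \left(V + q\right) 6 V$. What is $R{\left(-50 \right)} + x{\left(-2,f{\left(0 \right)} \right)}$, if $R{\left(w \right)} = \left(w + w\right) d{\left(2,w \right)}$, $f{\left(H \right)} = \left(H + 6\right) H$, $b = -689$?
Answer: $- \frac{992159825}{689} \approx -1.44 \cdot 10^{6}$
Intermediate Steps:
$d{\left(q,V \right)} = V \left(6 V + 6 q\right)$ ($d{\left(q,V \right)} = \left(6 V + 6 q\right) V = V \left(6 V + 6 q\right)$)
$f{\left(H \right)} = H \left(6 + H\right)$ ($f{\left(H \right)} = \left(6 + H\right) H = H \left(6 + H\right)$)
$R{\left(w \right)} = 12 w^{2} \left(2 + w\right)$ ($R{\left(w \right)} = \left(w + w\right) 6 w \left(w + 2\right) = 2 w 6 w \left(2 + w\right) = 12 w^{2} \left(2 + w\right)$)
$x{\left(W,g \right)} = \frac{175}{689}$ ($x{\left(W,g \right)} = - \frac{175}{-689} = \left(-175\right) \left(- \frac{1}{689}\right) = \frac{175}{689}$)
$R{\left(-50 \right)} + x{\left(-2,f{\left(0 \right)} \right)} = 12 \left(-50\right)^{2} \left(2 - 50\right) + \frac{175}{689} = 12 \cdot 2500 \left(-48\right) + \frac{175}{689} = -1440000 + \frac{175}{689} = - \frac{992159825}{689}$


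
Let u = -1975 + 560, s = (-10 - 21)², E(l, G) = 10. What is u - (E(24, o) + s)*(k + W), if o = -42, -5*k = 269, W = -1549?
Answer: 7774519/5 ≈ 1.5549e+6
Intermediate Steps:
k = -269/5 (k = -⅕*269 = -269/5 ≈ -53.800)
s = 961 (s = (-31)² = 961)
u = -1415
u - (E(24, o) + s)*(k + W) = -1415 - (10 + 961)*(-269/5 - 1549) = -1415 - 971*(-8014)/5 = -1415 - 1*(-7781594/5) = -1415 + 7781594/5 = 7774519/5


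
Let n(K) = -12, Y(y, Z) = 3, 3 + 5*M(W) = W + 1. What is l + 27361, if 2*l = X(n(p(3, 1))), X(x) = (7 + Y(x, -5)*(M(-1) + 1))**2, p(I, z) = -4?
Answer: 1369731/50 ≈ 27395.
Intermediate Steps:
M(W) = -2/5 + W/5 (M(W) = -3/5 + (W + 1)/5 = -3/5 + (1 + W)/5 = -3/5 + (1/5 + W/5) = -2/5 + W/5)
X(x) = 1681/25 (X(x) = (7 + 3*((-2/5 + (1/5)*(-1)) + 1))**2 = (7 + 3*((-2/5 - 1/5) + 1))**2 = (7 + 3*(-3/5 + 1))**2 = (7 + 3*(2/5))**2 = (7 + 6/5)**2 = (41/5)**2 = 1681/25)
l = 1681/50 (l = (1/2)*(1681/25) = 1681/50 ≈ 33.620)
l + 27361 = 1681/50 + 27361 = 1369731/50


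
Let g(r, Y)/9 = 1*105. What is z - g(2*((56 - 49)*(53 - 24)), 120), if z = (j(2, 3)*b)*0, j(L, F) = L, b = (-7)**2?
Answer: -945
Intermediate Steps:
b = 49
g(r, Y) = 945 (g(r, Y) = 9*(1*105) = 9*105 = 945)
z = 0 (z = (2*49)*0 = 98*0 = 0)
z - g(2*((56 - 49)*(53 - 24)), 120) = 0 - 1*945 = 0 - 945 = -945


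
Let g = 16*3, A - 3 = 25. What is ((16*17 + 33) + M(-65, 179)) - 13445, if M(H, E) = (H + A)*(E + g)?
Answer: -21539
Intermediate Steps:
A = 28 (A = 3 + 25 = 28)
g = 48
M(H, E) = (28 + H)*(48 + E) (M(H, E) = (H + 28)*(E + 48) = (28 + H)*(48 + E))
((16*17 + 33) + M(-65, 179)) - 13445 = ((16*17 + 33) + (1344 + 28*179 + 48*(-65) + 179*(-65))) - 13445 = ((272 + 33) + (1344 + 5012 - 3120 - 11635)) - 13445 = (305 - 8399) - 13445 = -8094 - 13445 = -21539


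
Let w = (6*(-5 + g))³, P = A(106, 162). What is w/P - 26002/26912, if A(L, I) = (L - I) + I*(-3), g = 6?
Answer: -4976519/3646576 ≈ -1.3647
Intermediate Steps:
A(L, I) = L - 4*I (A(L, I) = (L - I) - 3*I = L - 4*I)
P = -542 (P = 106 - 4*162 = 106 - 648 = -542)
w = 216 (w = (6*(-5 + 6))³ = (6*1)³ = 6³ = 216)
w/P - 26002/26912 = 216/(-542) - 26002/26912 = 216*(-1/542) - 26002*1/26912 = -108/271 - 13001/13456 = -4976519/3646576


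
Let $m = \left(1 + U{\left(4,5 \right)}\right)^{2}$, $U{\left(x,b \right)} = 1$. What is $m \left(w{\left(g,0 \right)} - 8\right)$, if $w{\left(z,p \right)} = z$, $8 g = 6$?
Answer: $-29$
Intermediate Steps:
$g = \frac{3}{4}$ ($g = \frac{1}{8} \cdot 6 = \frac{3}{4} \approx 0.75$)
$m = 4$ ($m = \left(1 + 1\right)^{2} = 2^{2} = 4$)
$m \left(w{\left(g,0 \right)} - 8\right) = 4 \left(\frac{3}{4} - 8\right) = 4 \left(- \frac{29}{4}\right) = -29$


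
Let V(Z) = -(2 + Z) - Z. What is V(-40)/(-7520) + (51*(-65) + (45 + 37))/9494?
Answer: -133259/379760 ≈ -0.35090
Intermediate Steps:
V(Z) = -2 - 2*Z (V(Z) = (-2 - Z) - Z = -2 - 2*Z)
V(-40)/(-7520) + (51*(-65) + (45 + 37))/9494 = (-2 - 2*(-40))/(-7520) + (51*(-65) + (45 + 37))/9494 = (-2 + 80)*(-1/7520) + (-3315 + 82)*(1/9494) = 78*(-1/7520) - 3233*1/9494 = -39/3760 - 3233/9494 = -133259/379760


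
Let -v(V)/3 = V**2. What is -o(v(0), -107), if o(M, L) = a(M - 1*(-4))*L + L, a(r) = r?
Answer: 535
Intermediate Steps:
v(V) = -3*V**2
o(M, L) = L + L*(4 + M) (o(M, L) = (M - 1*(-4))*L + L = (M + 4)*L + L = (4 + M)*L + L = L*(4 + M) + L = L + L*(4 + M))
-o(v(0), -107) = -(-107)*(5 - 3*0**2) = -(-107)*(5 - 3*0) = -(-107)*(5 + 0) = -(-107)*5 = -1*(-535) = 535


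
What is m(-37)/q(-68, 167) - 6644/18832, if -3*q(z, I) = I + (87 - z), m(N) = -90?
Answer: 33469/68908 ≈ 0.48571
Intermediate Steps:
q(z, I) = -29 - I/3 + z/3 (q(z, I) = -(I + (87 - z))/3 = -(87 + I - z)/3 = -29 - I/3 + z/3)
m(-37)/q(-68, 167) - 6644/18832 = -90/(-29 - ⅓*167 + (⅓)*(-68)) - 6644/18832 = -90/(-29 - 167/3 - 68/3) - 6644*1/18832 = -90/(-322/3) - 151/428 = -90*(-3/322) - 151/428 = 135/161 - 151/428 = 33469/68908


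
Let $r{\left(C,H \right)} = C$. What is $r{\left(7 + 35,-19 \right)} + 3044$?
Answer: $3086$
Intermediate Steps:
$r{\left(7 + 35,-19 \right)} + 3044 = \left(7 + 35\right) + 3044 = 42 + 3044 = 3086$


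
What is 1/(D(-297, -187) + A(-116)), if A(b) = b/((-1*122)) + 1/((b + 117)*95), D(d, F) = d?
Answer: -5795/1715544 ≈ -0.0033779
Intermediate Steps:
A(b) = -b/122 + 1/(95*(117 + b)) (A(b) = b/(-122) + (1/95)/(117 + b) = b*(-1/122) + 1/(95*(117 + b)) = -b/122 + 1/(95*(117 + b)))
1/(D(-297, -187) + A(-116)) = 1/(-297 + (122 - 11115*(-116) - 95*(-116)²)/(11590*(117 - 116))) = 1/(-297 + (1/11590)*(122 + 1289340 - 95*13456)/1) = 1/(-297 + (1/11590)*1*(122 + 1289340 - 1278320)) = 1/(-297 + (1/11590)*1*11142) = 1/(-297 + 5571/5795) = 1/(-1715544/5795) = -5795/1715544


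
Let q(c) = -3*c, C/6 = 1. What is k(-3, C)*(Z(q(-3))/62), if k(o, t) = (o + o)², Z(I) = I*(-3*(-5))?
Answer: 2430/31 ≈ 78.387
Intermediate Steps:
C = 6 (C = 6*1 = 6)
Z(I) = 15*I (Z(I) = I*15 = 15*I)
k(o, t) = 4*o² (k(o, t) = (2*o)² = 4*o²)
k(-3, C)*(Z(q(-3))/62) = (4*(-3)²)*((15*(-3*(-3)))/62) = (4*9)*((15*9)*(1/62)) = 36*(135*(1/62)) = 36*(135/62) = 2430/31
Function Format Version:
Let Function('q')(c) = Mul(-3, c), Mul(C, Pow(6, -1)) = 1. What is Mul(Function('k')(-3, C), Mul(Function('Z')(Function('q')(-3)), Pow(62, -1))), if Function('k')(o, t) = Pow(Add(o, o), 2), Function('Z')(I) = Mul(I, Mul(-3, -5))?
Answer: Rational(2430, 31) ≈ 78.387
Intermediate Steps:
C = 6 (C = Mul(6, 1) = 6)
Function('Z')(I) = Mul(15, I) (Function('Z')(I) = Mul(I, 15) = Mul(15, I))
Function('k')(o, t) = Mul(4, Pow(o, 2)) (Function('k')(o, t) = Pow(Mul(2, o), 2) = Mul(4, Pow(o, 2)))
Mul(Function('k')(-3, C), Mul(Function('Z')(Function('q')(-3)), Pow(62, -1))) = Mul(Mul(4, Pow(-3, 2)), Mul(Mul(15, Mul(-3, -3)), Pow(62, -1))) = Mul(Mul(4, 9), Mul(Mul(15, 9), Rational(1, 62))) = Mul(36, Mul(135, Rational(1, 62))) = Mul(36, Rational(135, 62)) = Rational(2430, 31)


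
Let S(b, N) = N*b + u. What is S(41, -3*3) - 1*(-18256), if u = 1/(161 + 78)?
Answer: 4274994/239 ≈ 17887.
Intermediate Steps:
u = 1/239 ≈ 0.0041841
S(b, N) = 1/239 + N*b (S(b, N) = N*b + 1/239 = 1/239 + N*b)
S(41, -3*3) - 1*(-18256) = (1/239 - 3*3*41) - 1*(-18256) = (1/239 - 9*41) + 18256 = (1/239 - 369) + 18256 = -88190/239 + 18256 = 4274994/239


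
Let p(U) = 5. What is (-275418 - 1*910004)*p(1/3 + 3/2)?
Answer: -5927110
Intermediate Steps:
(-275418 - 1*910004)*p(1/3 + 3/2) = (-275418 - 1*910004)*5 = (-275418 - 910004)*5 = -1185422*5 = -5927110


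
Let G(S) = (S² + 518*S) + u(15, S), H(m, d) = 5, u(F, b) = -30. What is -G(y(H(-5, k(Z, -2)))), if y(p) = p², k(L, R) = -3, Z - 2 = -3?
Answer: -13545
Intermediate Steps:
Z = -1 (Z = 2 - 3 = -1)
G(S) = -30 + S² + 518*S (G(S) = (S² + 518*S) - 30 = -30 + S² + 518*S)
-G(y(H(-5, k(Z, -2)))) = -(-30 + (5²)² + 518*5²) = -(-30 + 25² + 518*25) = -(-30 + 625 + 12950) = -1*13545 = -13545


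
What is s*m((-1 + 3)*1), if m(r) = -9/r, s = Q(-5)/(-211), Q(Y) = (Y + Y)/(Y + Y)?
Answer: 9/422 ≈ 0.021327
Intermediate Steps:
Q(Y) = 1 (Q(Y) = (2*Y)/((2*Y)) = (2*Y)*(1/(2*Y)) = 1)
s = -1/211 (s = 1/(-211) = 1*(-1/211) = -1/211 ≈ -0.0047393)
s*m((-1 + 3)*1) = -(-9)/(211*((-1 + 3)*1)) = -(-9)/(211*(2*1)) = -(-9)/(211*2) = -1/211*(-9/2) = 9/422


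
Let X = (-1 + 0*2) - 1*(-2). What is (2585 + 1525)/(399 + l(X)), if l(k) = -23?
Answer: 2055/188 ≈ 10.931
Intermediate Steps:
X = 1 (X = (-1 + 0) + 2 = -1 + 2 = 1)
(2585 + 1525)/(399 + l(X)) = (2585 + 1525)/(399 - 23) = 4110/376 = 4110*(1/376) = 2055/188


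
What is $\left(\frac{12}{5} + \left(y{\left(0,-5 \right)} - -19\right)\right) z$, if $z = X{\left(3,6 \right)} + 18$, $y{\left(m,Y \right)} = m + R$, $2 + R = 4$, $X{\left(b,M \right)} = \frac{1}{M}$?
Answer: $\frac{4251}{10} \approx 425.1$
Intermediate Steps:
$R = 2$ ($R = -2 + 4 = 2$)
$y{\left(m,Y \right)} = 2 + m$ ($y{\left(m,Y \right)} = m + 2 = 2 + m$)
$z = \frac{109}{6}$ ($z = \frac{1}{6} + 18 = \frac{109}{6} \approx 18.167$)
$\left(\frac{12}{5} + \left(y{\left(0,-5 \right)} - -19\right)\right) z = \left(\frac{12}{5} + \left(\left(2 + 0\right) - -19\right)\right) \frac{109}{6} = \left(12 \cdot \frac{1}{5} + \left(2 + 19\right)\right) \frac{109}{6} = \left(\frac{12}{5} + 21\right) \frac{109}{6} = \frac{117}{5} \cdot \frac{109}{6} = \frac{4251}{10}$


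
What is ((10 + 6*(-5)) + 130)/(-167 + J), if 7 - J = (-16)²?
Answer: -55/208 ≈ -0.26442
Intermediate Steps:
J = -249 (J = 7 - 1*(-16)² = 7 - 1*256 = 7 - 256 = -249)
((10 + 6*(-5)) + 130)/(-167 + J) = ((10 + 6*(-5)) + 130)/(-167 - 249) = ((10 - 30) + 130)/(-416) = (-20 + 130)*(-1/416) = 110*(-1/416) = -55/208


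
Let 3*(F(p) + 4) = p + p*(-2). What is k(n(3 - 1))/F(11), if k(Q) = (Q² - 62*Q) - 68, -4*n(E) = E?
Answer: 441/92 ≈ 4.7935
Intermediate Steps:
n(E) = -E/4
F(p) = -4 - p/3 (F(p) = -4 + (p + p*(-2))/3 = -4 + (p - 2*p)/3 = -4 + (-p)/3 = -4 - p/3)
k(Q) = -68 + Q² - 62*Q
k(n(3 - 1))/F(11) = (-68 + (-(3 - 1)/4)² - (-31)*(3 - 1)/2)/(-4 - ⅓*11) = (-68 + (-¼*2)² - (-31)*2/2)/(-4 - 11/3) = (-68 + (-½)² - 62*(-½))/(-23/3) = (-68 + ¼ + 31)*(-3/23) = -147/4*(-3/23) = 441/92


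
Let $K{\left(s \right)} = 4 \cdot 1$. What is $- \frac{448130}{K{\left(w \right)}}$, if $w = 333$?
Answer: $- \frac{224065}{2} \approx -1.1203 \cdot 10^{5}$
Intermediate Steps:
$K{\left(s \right)} = 4$
$- \frac{448130}{K{\left(w \right)}} = - \frac{448130}{4} = \left(-448130\right) \frac{1}{4} = - \frac{224065}{2}$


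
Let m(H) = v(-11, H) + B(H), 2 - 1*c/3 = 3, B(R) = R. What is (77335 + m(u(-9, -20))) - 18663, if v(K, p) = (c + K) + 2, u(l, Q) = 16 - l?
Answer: 58685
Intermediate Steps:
c = -3 (c = 6 - 3*3 = 6 - 9 = -3)
v(K, p) = -1 + K (v(K, p) = (-3 + K) + 2 = -1 + K)
m(H) = -12 + H (m(H) = (-1 - 11) + H = -12 + H)
(77335 + m(u(-9, -20))) - 18663 = (77335 + (-12 + (16 - 1*(-9)))) - 18663 = (77335 + (-12 + (16 + 9))) - 18663 = (77335 + (-12 + 25)) - 18663 = (77335 + 13) - 18663 = 77348 - 18663 = 58685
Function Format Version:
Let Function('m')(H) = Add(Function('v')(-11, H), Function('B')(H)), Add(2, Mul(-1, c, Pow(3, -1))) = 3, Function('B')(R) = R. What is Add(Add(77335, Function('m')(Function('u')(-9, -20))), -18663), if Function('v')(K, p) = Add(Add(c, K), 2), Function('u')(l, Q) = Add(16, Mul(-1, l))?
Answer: 58685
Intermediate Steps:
c = -3 (c = Add(6, Mul(-3, 3)) = Add(6, -9) = -3)
Function('v')(K, p) = Add(-1, K) (Function('v')(K, p) = Add(Add(-3, K), 2) = Add(-1, K))
Function('m')(H) = Add(-12, H) (Function('m')(H) = Add(Add(-1, -11), H) = Add(-12, H))
Add(Add(77335, Function('m')(Function('u')(-9, -20))), -18663) = Add(Add(77335, Add(-12, Add(16, Mul(-1, -9)))), -18663) = Add(Add(77335, Add(-12, Add(16, 9))), -18663) = Add(Add(77335, Add(-12, 25)), -18663) = Add(Add(77335, 13), -18663) = Add(77348, -18663) = 58685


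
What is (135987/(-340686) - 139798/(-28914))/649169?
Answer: 2427516295/355261161563982 ≈ 6.8330e-6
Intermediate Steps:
(135987/(-340686) - 139798/(-28914))/649169 = (135987*(-1/340686) - 139798*(-1/28914))*(1/649169) = (-45329/113562 + 69899/14457)*(1/649169) = (2427516295/547255278)*(1/649169) = 2427516295/355261161563982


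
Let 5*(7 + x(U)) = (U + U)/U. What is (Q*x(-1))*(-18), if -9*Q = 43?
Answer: -2838/5 ≈ -567.60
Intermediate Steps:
x(U) = -33/5 (x(U) = -7 + ((U + U)/U)/5 = -7 + ((2*U)/U)/5 = -7 + (1/5)*2 = -7 + 2/5 = -33/5)
Q = -43/9 (Q = -1/9*43 = -43/9 ≈ -4.7778)
(Q*x(-1))*(-18) = -43/9*(-33/5)*(-18) = (473/15)*(-18) = -2838/5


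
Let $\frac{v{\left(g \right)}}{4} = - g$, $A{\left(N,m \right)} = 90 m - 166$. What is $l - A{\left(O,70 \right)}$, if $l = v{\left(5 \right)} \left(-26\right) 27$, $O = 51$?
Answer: $7906$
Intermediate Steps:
$A{\left(N,m \right)} = -166 + 90 m$
$v{\left(g \right)} = - 4 g$ ($v{\left(g \right)} = 4 \left(- g\right) = - 4 g$)
$l = 14040$ ($l = \left(-4\right) 5 \left(-26\right) 27 = \left(-20\right) \left(-26\right) 27 = 520 \cdot 27 = 14040$)
$l - A{\left(O,70 \right)} = 14040 - \left(-166 + 90 \cdot 70\right) = 14040 - \left(-166 + 6300\right) = 14040 - 6134 = 7906$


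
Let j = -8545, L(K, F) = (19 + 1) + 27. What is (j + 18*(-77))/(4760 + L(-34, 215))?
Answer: -9931/4807 ≈ -2.0659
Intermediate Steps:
L(K, F) = 47 (L(K, F) = 20 + 27 = 47)
(j + 18*(-77))/(4760 + L(-34, 215)) = (-8545 + 18*(-77))/(4760 + 47) = (-8545 - 1386)/4807 = -9931*1/4807 = -9931/4807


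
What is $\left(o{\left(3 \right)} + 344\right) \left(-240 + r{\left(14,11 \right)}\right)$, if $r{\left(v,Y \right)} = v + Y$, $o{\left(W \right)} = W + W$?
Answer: $-75250$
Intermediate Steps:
$o{\left(W \right)} = 2 W$
$r{\left(v,Y \right)} = Y + v$
$\left(o{\left(3 \right)} + 344\right) \left(-240 + r{\left(14,11 \right)}\right) = \left(2 \cdot 3 + 344\right) \left(-240 + \left(11 + 14\right)\right) = \left(6 + 344\right) \left(-240 + 25\right) = 350 \left(-215\right) = -75250$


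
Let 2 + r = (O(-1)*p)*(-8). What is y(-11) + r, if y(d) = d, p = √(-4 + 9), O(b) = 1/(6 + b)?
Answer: -13 - 8*√5/5 ≈ -16.578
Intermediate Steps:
p = √5 ≈ 2.2361
r = -2 - 8*√5/5 (r = -2 + (√5/(6 - 1))*(-8) = -2 + (√5/5)*(-8) = -2 - 8*√5/5 ≈ -5.5777)
y(-11) + r = -11 + (-2 - 8*√5/5) = -13 - 8*√5/5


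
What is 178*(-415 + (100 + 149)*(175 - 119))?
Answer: 2408162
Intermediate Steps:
178*(-415 + (100 + 149)*(175 - 119)) = 178*(-415 + 249*56) = 178*(-415 + 13944) = 178*13529 = 2408162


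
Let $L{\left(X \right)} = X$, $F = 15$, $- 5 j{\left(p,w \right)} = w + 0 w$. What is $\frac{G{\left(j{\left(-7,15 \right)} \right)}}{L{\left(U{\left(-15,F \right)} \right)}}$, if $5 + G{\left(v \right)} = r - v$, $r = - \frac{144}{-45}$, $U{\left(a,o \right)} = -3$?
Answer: $- \frac{2}{5} \approx -0.4$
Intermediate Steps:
$j{\left(p,w \right)} = - \frac{w}{5}$ ($j{\left(p,w \right)} = - \frac{w + 0 w}{5} = - \frac{w + 0}{5} = - \frac{w}{5}$)
$r = \frac{16}{5}$ ($r = \left(-144\right) \left(- \frac{1}{45}\right) = \frac{16}{5} \approx 3.2$)
$G{\left(v \right)} = - \frac{9}{5} - v$ ($G{\left(v \right)} = -5 - \left(- \frac{16}{5} + v\right) = - \frac{9}{5} - v$)
$\frac{G{\left(j{\left(-7,15 \right)} \right)}}{L{\left(U{\left(-15,F \right)} \right)}} = \frac{- \frac{9}{5} - \left(- \frac{1}{5}\right) 15}{-3} = \left(- \frac{9}{5} - -3\right) \left(- \frac{1}{3}\right) = \left(- \frac{9}{5} + 3\right) \left(- \frac{1}{3}\right) = \frac{6}{5} \left(- \frac{1}{3}\right) = - \frac{2}{5}$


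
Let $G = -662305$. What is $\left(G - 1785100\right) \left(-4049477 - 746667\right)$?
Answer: $11738106806320$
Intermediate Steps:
$\left(G - 1785100\right) \left(-4049477 - 746667\right) = \left(-662305 - 1785100\right) \left(-4049477 - 746667\right) = \left(-2447405\right) \left(-4796144\right) = 11738106806320$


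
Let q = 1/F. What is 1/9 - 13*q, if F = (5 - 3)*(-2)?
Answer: 121/36 ≈ 3.3611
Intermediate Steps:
F = -4 (F = 2*(-2) = -4)
q = -¼ (q = 1/(-4) = -¼ ≈ -0.25000)
1/9 - 13*q = 1/9 - 13*(-¼) = ⅑ + 13/4 = 121/36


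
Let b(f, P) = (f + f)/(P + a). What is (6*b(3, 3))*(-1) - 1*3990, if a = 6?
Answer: -3994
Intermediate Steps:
b(f, P) = 2*f/(6 + P) (b(f, P) = (f + f)/(P + 6) = (2*f)/(6 + P) = 2*f/(6 + P))
(6*b(3, 3))*(-1) - 1*3990 = (6*(2*3/(6 + 3)))*(-1) - 1*3990 = (6*(2*3/9))*(-1) - 3990 = (6*(2*3*(⅑)))*(-1) - 3990 = (6*(⅔))*(-1) - 3990 = 4*(-1) - 3990 = -4 - 3990 = -3994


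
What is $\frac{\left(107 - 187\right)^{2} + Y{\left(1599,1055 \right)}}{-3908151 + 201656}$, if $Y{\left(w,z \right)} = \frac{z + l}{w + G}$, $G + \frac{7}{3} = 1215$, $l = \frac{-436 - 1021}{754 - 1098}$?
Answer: $- \frac{18571589131}{10754914151800} \approx -0.0017268$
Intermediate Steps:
$l = \frac{1457}{344}$ ($l = - \frac{1457}{-344} = \left(-1457\right) \left(- \frac{1}{344}\right) = \frac{1457}{344} \approx 4.2355$)
$G = \frac{3638}{3}$ ($G = - \frac{7}{3} + 1215 = \frac{3638}{3} \approx 1212.7$)
$Y{\left(w,z \right)} = \frac{\frac{1457}{344} + z}{\frac{3638}{3} + w}$ ($Y{\left(w,z \right)} = \frac{z + \frac{1457}{344}}{w + \frac{3638}{3}} = \frac{\frac{1457}{344} + z}{\frac{3638}{3} + w}$)
$\frac{\left(107 - 187\right)^{2} + Y{\left(1599,1055 \right)}}{-3908151 + 201656} = \frac{\left(107 - 187\right)^{2} + \frac{3 \left(1457 + 344 \cdot 1055\right)}{344 \left(3638 + 3 \cdot 1599\right)}}{-3908151 + 201656} = \frac{\left(-80\right)^{2} + \frac{3 \left(1457 + 362920\right)}{344 \left(3638 + 4797\right)}}{-3706495} = \left(6400 + \frac{3}{344} \cdot \frac{1}{8435} \cdot 364377\right) \left(- \frac{1}{3706495}\right) = \left(6400 + \frac{1093131}{2901640}\right) \left(- \frac{1}{3706495}\right) = \frac{18571589131}{2901640} \left(- \frac{1}{3706495}\right) = - \frac{18571589131}{10754914151800}$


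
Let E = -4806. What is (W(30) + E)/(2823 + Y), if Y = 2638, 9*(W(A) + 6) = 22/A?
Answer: -649609/737235 ≈ -0.88114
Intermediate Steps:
W(A) = -6 + 22/(9*A) (W(A) = -6 + (22/A)/9 = -6 + 22/(9*A))
(W(30) + E)/(2823 + Y) = ((-6 + (22/9)/30) - 4806)/(2823 + 2638) = ((-6 + (22/9)*(1/30)) - 4806)/5461 = ((-6 + 11/135) - 4806)*(1/5461) = (-799/135 - 4806)*(1/5461) = -649609/135*1/5461 = -649609/737235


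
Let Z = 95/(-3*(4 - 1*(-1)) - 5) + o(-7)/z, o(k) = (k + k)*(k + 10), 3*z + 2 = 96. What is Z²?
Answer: 1311025/35344 ≈ 37.093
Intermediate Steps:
z = 94/3 (z = -⅔ + (⅓)*96 = -⅔ + 32 = 94/3 ≈ 31.333)
o(k) = 2*k*(10 + k) (o(k) = (2*k)*(10 + k) = 2*k*(10 + k))
Z = -1145/188 (Z = 95/(-3*(4 - 1*(-1)) - 5) + (2*(-7)*(10 - 7))/(94/3) = 95/(-3*(4 + 1) - 5) + (2*(-7)*3)*(3/94) = 95/(-3*5 - 5) - 42*3/94 = 95/(-15 - 5) - 63/47 = 95/(-20) - 63/47 = 95*(-1/20) - 63/47 = -19/4 - 63/47 = -1145/188 ≈ -6.0904)
Z² = (-1145/188)² = 1311025/35344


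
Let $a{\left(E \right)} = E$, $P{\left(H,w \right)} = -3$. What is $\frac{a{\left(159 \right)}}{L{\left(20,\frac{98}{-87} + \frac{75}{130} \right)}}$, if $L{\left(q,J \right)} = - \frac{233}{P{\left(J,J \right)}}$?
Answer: $\frac{477}{233} \approx 2.0472$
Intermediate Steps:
$L{\left(q,J \right)} = \frac{233}{3}$ ($L{\left(q,J \right)} = - \frac{233}{-3} = \left(-233\right) \left(- \frac{1}{3}\right) = \frac{233}{3}$)
$\frac{a{\left(159 \right)}}{L{\left(20,\frac{98}{-87} + \frac{75}{130} \right)}} = \frac{159}{\frac{233}{3}} = 159 \cdot \frac{3}{233} = \frac{477}{233}$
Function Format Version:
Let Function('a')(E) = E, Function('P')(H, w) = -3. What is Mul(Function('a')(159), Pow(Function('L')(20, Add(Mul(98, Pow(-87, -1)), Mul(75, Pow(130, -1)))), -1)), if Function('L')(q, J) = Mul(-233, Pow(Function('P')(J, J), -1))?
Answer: Rational(477, 233) ≈ 2.0472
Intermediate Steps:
Function('L')(q, J) = Rational(233, 3) (Function('L')(q, J) = Mul(-233, Pow(-3, -1)) = Mul(-233, Rational(-1, 3)) = Rational(233, 3))
Mul(Function('a')(159), Pow(Function('L')(20, Add(Mul(98, Pow(-87, -1)), Mul(75, Pow(130, -1)))), -1)) = Mul(159, Pow(Rational(233, 3), -1)) = Mul(159, Rational(3, 233)) = Rational(477, 233)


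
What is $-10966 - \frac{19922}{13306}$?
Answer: $- \frac{72966759}{6653} \approx -10968.0$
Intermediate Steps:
$-10966 - \frac{19922}{13306} = -10966 - \frac{9961}{6653} = - \frac{72966759}{6653}$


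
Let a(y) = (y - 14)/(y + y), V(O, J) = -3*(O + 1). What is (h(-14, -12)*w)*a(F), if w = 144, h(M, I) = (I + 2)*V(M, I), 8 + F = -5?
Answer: -58320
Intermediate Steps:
F = -13 (F = -8 - 5 = -13)
V(O, J) = -3 - 3*O (V(O, J) = -3*(1 + O) = -3 - 3*O)
h(M, I) = (-3 - 3*M)*(2 + I) (h(M, I) = (I + 2)*(-3 - 3*M) = (2 + I)*(-3 - 3*M) = (-3 - 3*M)*(2 + I))
a(y) = (-14 + y)/(2*y) (a(y) = (-14 + y)/((2*y)) = (-14 + y)*(1/(2*y)) = (-14 + y)/(2*y))
(h(-14, -12)*w)*a(F) = (-3*(1 - 14)*(2 - 12)*144)*((½)*(-14 - 13)/(-13)) = (-3*(-13)*(-10)*144)*((½)*(-1/13)*(-27)) = -390*144*(27/26) = -56160*27/26 = -58320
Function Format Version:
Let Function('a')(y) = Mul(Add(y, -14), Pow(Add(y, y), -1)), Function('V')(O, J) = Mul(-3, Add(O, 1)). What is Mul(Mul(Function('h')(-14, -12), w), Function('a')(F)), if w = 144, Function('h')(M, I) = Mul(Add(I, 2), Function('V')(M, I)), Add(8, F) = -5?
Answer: -58320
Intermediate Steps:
F = -13 (F = Add(-8, -5) = -13)
Function('V')(O, J) = Add(-3, Mul(-3, O)) (Function('V')(O, J) = Mul(-3, Add(1, O)) = Add(-3, Mul(-3, O)))
Function('h')(M, I) = Mul(Add(-3, Mul(-3, M)), Add(2, I)) (Function('h')(M, I) = Mul(Add(I, 2), Add(-3, Mul(-3, M))) = Mul(Add(2, I), Add(-3, Mul(-3, M))) = Mul(Add(-3, Mul(-3, M)), Add(2, I)))
Function('a')(y) = Mul(Rational(1, 2), Pow(y, -1), Add(-14, y)) (Function('a')(y) = Mul(Add(-14, y), Pow(Mul(2, y), -1)) = Mul(Add(-14, y), Mul(Rational(1, 2), Pow(y, -1))) = Mul(Rational(1, 2), Pow(y, -1), Add(-14, y)))
Mul(Mul(Function('h')(-14, -12), w), Function('a')(F)) = Mul(Mul(Mul(-3, Add(1, -14), Add(2, -12)), 144), Mul(Rational(1, 2), Pow(-13, -1), Add(-14, -13))) = Mul(Mul(Mul(-3, -13, -10), 144), Mul(Rational(1, 2), Rational(-1, 13), -27)) = Mul(Mul(-390, 144), Rational(27, 26)) = Mul(-56160, Rational(27, 26)) = -58320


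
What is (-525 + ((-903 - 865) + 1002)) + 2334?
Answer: 1043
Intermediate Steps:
(-525 + ((-903 - 865) + 1002)) + 2334 = (-525 + (-1768 + 1002)) + 2334 = (-525 - 766) + 2334 = -1291 + 2334 = 1043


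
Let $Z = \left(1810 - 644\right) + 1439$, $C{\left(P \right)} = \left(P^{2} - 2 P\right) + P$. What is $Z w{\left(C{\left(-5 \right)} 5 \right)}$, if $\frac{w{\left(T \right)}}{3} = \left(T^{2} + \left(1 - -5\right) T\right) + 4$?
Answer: $182902260$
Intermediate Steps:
$C{\left(P \right)} = P^{2} - P$
$w{\left(T \right)} = 12 + 3 T^{2} + 18 T$ ($w{\left(T \right)} = 3 \left(\left(T^{2} + \left(1 - -5\right) T\right) + 4\right) = 3 \left(\left(T^{2} + \left(1 + 5\right) T\right) + 4\right) = 3 \left(\left(T^{2} + 6 T\right) + 4\right) = 3 \left(4 + T^{2} + 6 T\right) = 12 + 3 T^{2} + 18 T$)
$Z = 2605$ ($Z = 1166 + 1439 = 2605$)
$Z w{\left(C{\left(-5 \right)} 5 \right)} = 2605 \left(12 + 3 \left(- 5 \left(-1 - 5\right) 5\right)^{2} + 18 - 5 \left(-1 - 5\right) 5\right) = 2605 \left(12 + 3 \left(\left(-5\right) \left(-6\right) 5\right)^{2} + 18 \left(-5\right) \left(-6\right) 5\right) = 2605 \left(12 + 3 \left(30 \cdot 5\right)^{2} + 18 \cdot 30 \cdot 5\right) = 2605 \left(12 + 3 \cdot 150^{2} + 18 \cdot 150\right) = 2605 \left(12 + 3 \cdot 22500 + 2700\right) = 2605 \left(12 + 67500 + 2700\right) = 2605 \cdot 70212 = 182902260$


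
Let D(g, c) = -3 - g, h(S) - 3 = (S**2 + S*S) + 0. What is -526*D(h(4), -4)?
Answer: 19988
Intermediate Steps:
h(S) = 3 + 2*S**2 (h(S) = 3 + ((S**2 + S*S) + 0) = 3 + ((S**2 + S**2) + 0) = 3 + (2*S**2 + 0) = 3 + 2*S**2)
-526*D(h(4), -4) = -526*(-3 - (3 + 2*4**2)) = -526*(-3 - (3 + 2*16)) = -526*(-3 - (3 + 32)) = -526*(-3 - 1*35) = -526*(-3 - 35) = -526*(-38) = 19988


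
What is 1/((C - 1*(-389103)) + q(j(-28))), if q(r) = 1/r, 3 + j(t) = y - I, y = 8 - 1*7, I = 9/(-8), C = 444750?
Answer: 7/5836963 ≈ 1.1993e-6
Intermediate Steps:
I = -9/8 (I = 9*(-⅛) = -9/8 ≈ -1.1250)
y = 1 (y = 8 - 7 = 1)
j(t) = -7/8 (j(t) = -3 + (1 - 1*(-9/8)) = -3 + (1 + 9/8) = -3 + 17/8 = -7/8)
1/((C - 1*(-389103)) + q(j(-28))) = 1/((444750 - 1*(-389103)) + 1/(-7/8)) = 1/((444750 + 389103) - 8/7) = 1/(833853 - 8/7) = 1/(5836963/7) = 7/5836963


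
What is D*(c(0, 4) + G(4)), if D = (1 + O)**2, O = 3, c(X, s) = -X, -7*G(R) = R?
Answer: -64/7 ≈ -9.1429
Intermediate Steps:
G(R) = -R/7
D = 16 (D = (1 + 3)**2 = 4**2 = 16)
D*(c(0, 4) + G(4)) = 16*(-1*0 - 1/7*4) = 16*(0 - 4/7) = 16*(-4/7) = -64/7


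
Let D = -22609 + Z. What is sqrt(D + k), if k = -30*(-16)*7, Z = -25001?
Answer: 5*I*sqrt(1770) ≈ 210.36*I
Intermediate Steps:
k = 3360 (k = 480*7 = 3360)
D = -47610 (D = -22609 - 25001 = -47610)
sqrt(D + k) = sqrt(-47610 + 3360) = sqrt(-44250) = 5*I*sqrt(1770)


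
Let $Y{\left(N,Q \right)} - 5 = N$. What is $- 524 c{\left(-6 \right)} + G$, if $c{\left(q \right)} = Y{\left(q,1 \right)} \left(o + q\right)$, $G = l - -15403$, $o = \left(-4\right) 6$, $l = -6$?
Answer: $-323$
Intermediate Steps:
$Y{\left(N,Q \right)} = 5 + N$
$o = -24$
$G = 15397$ ($G = -6 - -15403 = -6 + 15403 = 15397$)
$c{\left(q \right)} = \left(-24 + q\right) \left(5 + q\right)$ ($c{\left(q \right)} = \left(5 + q\right) \left(-24 + q\right) = \left(-24 + q\right) \left(5 + q\right)$)
$- 524 c{\left(-6 \right)} + G = - 524 \left(-24 - 6\right) \left(5 - 6\right) + 15397 = - 524 \left(\left(-30\right) \left(-1\right)\right) + 15397 = \left(-524\right) 30 + 15397 = -15720 + 15397 = -323$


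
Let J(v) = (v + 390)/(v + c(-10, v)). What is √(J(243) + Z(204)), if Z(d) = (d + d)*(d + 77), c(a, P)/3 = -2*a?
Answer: √1169545559/101 ≈ 338.60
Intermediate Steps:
c(a, P) = -6*a (c(a, P) = 3*(-2*a) = -6*a)
Z(d) = 2*d*(77 + d) (Z(d) = (2*d)*(77 + d) = 2*d*(77 + d))
J(v) = (390 + v)/(60 + v) (J(v) = (v + 390)/(v - 6*(-10)) = (390 + v)/(v + 60) = (390 + v)/(60 + v))
√(J(243) + Z(204)) = √((390 + 243)/(60 + 243) + 2*204*(77 + 204)) = √(633/303 + 2*204*281) = √((1/303)*633 + 114648) = √(211/101 + 114648) = √(11579659/101) = √1169545559/101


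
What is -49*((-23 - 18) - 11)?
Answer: 2548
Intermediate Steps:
-49*((-23 - 18) - 11) = -49*(-41 - 11) = -49*(-52) = 2548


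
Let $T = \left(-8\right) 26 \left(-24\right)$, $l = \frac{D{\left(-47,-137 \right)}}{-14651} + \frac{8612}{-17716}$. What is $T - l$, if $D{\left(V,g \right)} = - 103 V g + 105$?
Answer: $\frac{321021901323}{64889279} \approx 4947.2$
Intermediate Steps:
$D{\left(V,g \right)} = 105 - 103 V g$ ($D{\left(V,g \right)} = - 103 V g + 105 = 105 - 103 V g$)
$l = \frac{2905379445}{64889279}$ ($l = \frac{105 - \left(-4841\right) \left(-137\right)}{-14651} + \frac{8612}{-17716} = \left(105 - 663217\right) \left(- \frac{1}{14651}\right) + 8612 \left(- \frac{1}{17716}\right) = \left(-663112\right) \left(- \frac{1}{14651}\right) - \frac{2153}{4429} = \frac{663112}{14651} - \frac{2153}{4429} = \frac{2905379445}{64889279} \approx 44.774$)
$T = 4992$ ($T = \left(-208\right) \left(-24\right) = 4992$)
$T - l = 4992 - \frac{2905379445}{64889279} = \frac{321021901323}{64889279}$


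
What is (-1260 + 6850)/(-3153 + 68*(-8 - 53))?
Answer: -5590/7301 ≈ -0.76565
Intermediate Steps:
(-1260 + 6850)/(-3153 + 68*(-8 - 53)) = 5590/(-3153 + 68*(-61)) = 5590/(-3153 - 4148) = 5590/(-7301) = 5590*(-1/7301) = -5590/7301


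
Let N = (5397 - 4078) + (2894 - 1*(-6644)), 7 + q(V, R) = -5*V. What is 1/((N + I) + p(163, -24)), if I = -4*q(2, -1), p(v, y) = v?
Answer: 1/11088 ≈ 9.0188e-5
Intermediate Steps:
q(V, R) = -7 - 5*V
N = 10857 (N = 1319 + (2894 + 6644) = 1319 + 9538 = 10857)
I = 68 (I = -4*(-7 - 5*2) = -4*(-7 - 10) = -4*(-17) = 68)
1/((N + I) + p(163, -24)) = 1/((10857 + 68) + 163) = 1/(10925 + 163) = 1/11088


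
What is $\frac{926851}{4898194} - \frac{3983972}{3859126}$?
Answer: $- \frac{7968716477171}{9451373909222} \approx -0.84313$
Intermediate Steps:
$\frac{926851}{4898194} - \frac{3983972}{3859126} = 926851 \cdot \frac{1}{4898194} - \frac{1991986}{1929563} = \frac{926851}{4898194} - \frac{1991986}{1929563} = - \frac{7968716477171}{9451373909222}$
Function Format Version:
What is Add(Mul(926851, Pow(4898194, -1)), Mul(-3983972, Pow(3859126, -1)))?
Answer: Rational(-7968716477171, 9451373909222) ≈ -0.84313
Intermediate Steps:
Add(Mul(926851, Pow(4898194, -1)), Mul(-3983972, Pow(3859126, -1))) = Add(Mul(926851, Rational(1, 4898194)), Mul(-3983972, Rational(1, 3859126))) = Add(Rational(926851, 4898194), Rational(-1991986, 1929563)) = Rational(-7968716477171, 9451373909222)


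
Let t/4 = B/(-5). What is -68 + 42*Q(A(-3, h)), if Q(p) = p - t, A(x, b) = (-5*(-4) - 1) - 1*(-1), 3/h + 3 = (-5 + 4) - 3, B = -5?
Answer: 604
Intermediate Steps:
h = -3/7 (h = 3/(-3 + ((-5 + 4) - 3)) = 3/(-3 + (-1 - 3)) = 3/(-3 - 4) = 3/(-7) = 3*(-⅐) = -3/7 ≈ -0.42857)
t = 4 (t = 4*(-5/(-5)) = 4*(-5*(-⅕)) = 4*1 = 4)
A(x, b) = 20 (A(x, b) = (20 - 1) + 1 = 19 + 1 = 20)
Q(p) = -4 + p (Q(p) = p - 1*4 = p - 4 = -4 + p)
-68 + 42*Q(A(-3, h)) = -68 + 42*(-4 + 20) = -68 + 42*16 = -68 + 672 = 604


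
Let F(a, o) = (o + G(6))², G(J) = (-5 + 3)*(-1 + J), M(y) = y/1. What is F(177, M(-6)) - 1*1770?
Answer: -1514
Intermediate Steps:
M(y) = y (M(y) = y*1 = y)
G(J) = 2 - 2*J (G(J) = -2*(-1 + J) = 2 - 2*J)
F(a, o) = (-10 + o)² (F(a, o) = (o + (2 - 2*6))² = (o + (2 - 12))² = (o - 10)² = (-10 + o)²)
F(177, M(-6)) - 1*1770 = (-10 - 6)² - 1*1770 = (-16)² - 1770 = 256 - 1770 = -1514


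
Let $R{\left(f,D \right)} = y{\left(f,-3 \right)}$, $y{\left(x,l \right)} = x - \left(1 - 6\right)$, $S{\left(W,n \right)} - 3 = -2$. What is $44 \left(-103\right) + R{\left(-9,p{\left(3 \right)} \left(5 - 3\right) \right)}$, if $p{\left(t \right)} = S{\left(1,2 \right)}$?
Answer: $-4536$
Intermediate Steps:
$S{\left(W,n \right)} = 1$ ($S{\left(W,n \right)} = 3 - 2 = 1$)
$p{\left(t \right)} = 1$
$y{\left(x,l \right)} = 5 + x$ ($y{\left(x,l \right)} = x - \left(1 - 6\right) = x - -5 = x + 5 = 5 + x$)
$R{\left(f,D \right)} = 5 + f$
$44 \left(-103\right) + R{\left(-9,p{\left(3 \right)} \left(5 - 3\right) \right)} = 44 \left(-103\right) + \left(5 - 9\right) = -4532 - 4 = -4536$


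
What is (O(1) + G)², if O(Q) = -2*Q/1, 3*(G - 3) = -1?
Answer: 4/9 ≈ 0.44444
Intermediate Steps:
G = 8/3 (G = 3 + (⅓)*(-1) = 3 - ⅓ = 8/3 ≈ 2.6667)
O(Q) = -2*Q (O(Q) = -2*Q*1 = -2*Q)
(O(1) + G)² = (-2*1 + 8/3)² = (-2 + 8/3)² = (⅔)² = 4/9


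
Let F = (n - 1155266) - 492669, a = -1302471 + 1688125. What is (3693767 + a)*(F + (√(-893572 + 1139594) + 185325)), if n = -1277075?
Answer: -11176328522385 + 4079421*√246022 ≈ -1.1174e+13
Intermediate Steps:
a = 385654
F = -2925010 (F = (-1277075 - 1155266) - 492669 = -2432341 - 492669 = -2925010)
(3693767 + a)*(F + (√(-893572 + 1139594) + 185325)) = (3693767 + 385654)*(-2925010 + (√(-893572 + 1139594) + 185325)) = 4079421*(-2925010 + (√246022 + 185325)) = 4079421*(-2925010 + (185325 + √246022)) = 4079421*(-2739685 + √246022) = -11176328522385 + 4079421*√246022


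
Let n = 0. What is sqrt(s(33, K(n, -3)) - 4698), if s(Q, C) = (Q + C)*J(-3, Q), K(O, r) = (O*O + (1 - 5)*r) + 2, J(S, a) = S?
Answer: I*sqrt(4839) ≈ 69.563*I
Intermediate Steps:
K(O, r) = 2 + O**2 - 4*r (K(O, r) = (O**2 - 4*r) + 2 = 2 + O**2 - 4*r)
s(Q, C) = -3*C - 3*Q (s(Q, C) = (Q + C)*(-3) = (C + Q)*(-3) = -3*C - 3*Q)
sqrt(s(33, K(n, -3)) - 4698) = sqrt((-3*(2 + 0**2 - 4*(-3)) - 3*33) - 4698) = sqrt((-3*(2 + 0 + 12) - 99) - 4698) = sqrt((-3*14 - 99) - 4698) = sqrt((-42 - 99) - 4698) = sqrt(-141 - 4698) = sqrt(-4839) = I*sqrt(4839)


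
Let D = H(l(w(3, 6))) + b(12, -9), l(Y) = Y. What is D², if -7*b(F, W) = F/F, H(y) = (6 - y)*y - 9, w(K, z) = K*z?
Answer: 2483776/49 ≈ 50689.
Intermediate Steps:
H(y) = -9 + y*(6 - y) (H(y) = y*(6 - y) - 9 = -9 + y*(6 - y))
b(F, W) = -⅐ (b(F, W) = -F/(7*F) = -⅐*1 = -⅐)
D = -1576/7 (D = (-9 - (3*6)² + 6*(3*6)) - ⅐ = (-9 - 1*18² + 6*18) - ⅐ = (-9 - 1*324 + 108) - ⅐ = (-9 - 324 + 108) - ⅐ = -225 - ⅐ = -1576/7 ≈ -225.14)
D² = (-1576/7)² = 2483776/49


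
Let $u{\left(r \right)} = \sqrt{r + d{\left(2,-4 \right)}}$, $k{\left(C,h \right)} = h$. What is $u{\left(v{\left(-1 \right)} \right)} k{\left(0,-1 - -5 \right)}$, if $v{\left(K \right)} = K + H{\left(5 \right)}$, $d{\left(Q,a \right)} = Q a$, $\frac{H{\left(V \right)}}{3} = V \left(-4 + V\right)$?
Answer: $4 \sqrt{6} \approx 9.798$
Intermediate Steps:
$H{\left(V \right)} = 3 V \left(-4 + V\right)$
$v{\left(K \right)} = 15 + K$ ($v{\left(K \right)} = K + 3 \cdot 5 \left(-4 + 5\right) = K + 3 \cdot 5 \cdot 1 = K + 15 = 15 + K$)
$u{\left(r \right)} = \sqrt{-8 + r}$ ($u{\left(r \right)} = \sqrt{r + 2 \left(-4\right)} = \sqrt{r - 8} = \sqrt{-8 + r}$)
$u{\left(v{\left(-1 \right)} \right)} k{\left(0,-1 - -5 \right)} = \sqrt{-8 + \left(15 - 1\right)} \left(-1 - -5\right) = \sqrt{-8 + 14} \left(-1 + 5\right) = \sqrt{6} \cdot 4 = 4 \sqrt{6}$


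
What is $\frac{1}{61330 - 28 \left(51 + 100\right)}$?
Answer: $\frac{1}{57102} \approx 1.7513 \cdot 10^{-5}$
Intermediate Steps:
$\frac{1}{61330 - 28 \left(51 + 100\right)} = \frac{1}{61330 - 4228} = \frac{1}{57102}$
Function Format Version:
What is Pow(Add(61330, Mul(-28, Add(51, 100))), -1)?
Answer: Rational(1, 57102) ≈ 1.7513e-5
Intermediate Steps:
Pow(Add(61330, Mul(-28, Add(51, 100))), -1) = Pow(Add(61330, Mul(-28, 151)), -1) = Pow(Add(61330, -4228), -1) = Pow(57102, -1) = Rational(1, 57102)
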